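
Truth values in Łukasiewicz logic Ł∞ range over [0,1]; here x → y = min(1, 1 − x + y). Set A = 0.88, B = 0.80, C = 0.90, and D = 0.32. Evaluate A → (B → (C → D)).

0.74

C → D = min(1, 1 − 0.90 + 0.32) = min(1, 0.42) = 0.42
B → (C → D) = min(1, 1 − 0.80 + 0.42) = min(1, 0.62) = 0.62
A → (B → (C → D)) = min(1, 1 − 0.88 + 0.62) = min(1, 0.74) = 0.74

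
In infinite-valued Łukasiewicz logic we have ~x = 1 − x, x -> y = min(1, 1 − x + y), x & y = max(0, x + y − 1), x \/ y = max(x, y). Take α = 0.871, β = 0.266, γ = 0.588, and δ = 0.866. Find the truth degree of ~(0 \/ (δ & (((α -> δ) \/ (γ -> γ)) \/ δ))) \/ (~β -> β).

0.532

α -> δ = min(1, 1 − 0.871 + 0.866) = min(1, 0.995) = 0.995
γ -> γ = min(1, 1 − 0.588 + 0.588) = min(1, 1.000) = 1.000
(α -> δ) \/ (γ -> γ) = max(0.995, 1.000) = 1.000
((α -> δ) \/ (γ -> γ)) \/ δ = max(1.000, 0.866) = 1.000
δ & (((α -> δ) \/ (γ -> γ)) \/ δ) = max(0, 0.866 + 1.000 − 1) = max(0, 0.866) = 0.866
0 \/ (δ & (((α -> δ) \/ (γ -> γ)) \/ δ)) = max(0.000, 0.866) = 0.866
~(0 \/ (δ & (((α -> δ) \/ (γ -> γ)) \/ δ))) = 1 − 0.866 = 0.134
~β = 1 − 0.266 = 0.734
~β -> β = min(1, 1 − 0.734 + 0.266) = min(1, 0.532) = 0.532
~(0 \/ (δ & (((α -> δ) \/ (γ -> γ)) \/ δ))) \/ (~β -> β) = max(0.134, 0.532) = 0.532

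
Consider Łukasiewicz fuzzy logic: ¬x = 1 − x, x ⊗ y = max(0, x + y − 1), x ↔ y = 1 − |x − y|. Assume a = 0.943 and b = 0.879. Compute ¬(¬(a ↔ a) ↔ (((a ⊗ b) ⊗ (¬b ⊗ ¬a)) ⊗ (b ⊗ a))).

0.000

a ↔ a = 1 − |0.943 − 0.943| = 1 − 0.000 = 1.000
¬(a ↔ a) = 1 − 1.000 = 0.000
a ⊗ b = max(0, 0.943 + 0.879 − 1) = max(0, 0.822) = 0.822
¬b = 1 − 0.879 = 0.121
¬a = 1 − 0.943 = 0.057
¬b ⊗ ¬a = max(0, 0.121 + 0.057 − 1) = max(0, -0.822) = 0.000
(a ⊗ b) ⊗ (¬b ⊗ ¬a) = max(0, 0.822 + 0.000 − 1) = max(0, -0.178) = 0.000
b ⊗ a = max(0, 0.879 + 0.943 − 1) = max(0, 0.822) = 0.822
((a ⊗ b) ⊗ (¬b ⊗ ¬a)) ⊗ (b ⊗ a) = max(0, 0.000 + 0.822 − 1) = max(0, -0.178) = 0.000
¬(a ↔ a) ↔ (((a ⊗ b) ⊗ (¬b ⊗ ¬a)) ⊗ (b ⊗ a)) = 1 − |0.000 − 0.000| = 1 − 0.000 = 1.000
¬(¬(a ↔ a) ↔ (((a ⊗ b) ⊗ (¬b ⊗ ¬a)) ⊗ (b ⊗ a))) = 1 − 1.000 = 0.000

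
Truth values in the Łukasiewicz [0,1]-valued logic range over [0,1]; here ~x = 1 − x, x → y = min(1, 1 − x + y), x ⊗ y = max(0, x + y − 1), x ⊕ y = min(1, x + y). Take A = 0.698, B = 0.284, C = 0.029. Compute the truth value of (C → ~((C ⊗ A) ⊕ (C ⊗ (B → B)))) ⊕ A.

1.000

C ⊗ A = max(0, 0.029 + 0.698 − 1) = max(0, -0.273) = 0.000
B → B = min(1, 1 − 0.284 + 0.284) = min(1, 1.000) = 1.000
C ⊗ (B → B) = max(0, 0.029 + 1.000 − 1) = max(0, 0.029) = 0.029
(C ⊗ A) ⊕ (C ⊗ (B → B)) = min(1, 0.000 + 0.029) = min(1, 0.029) = 0.029
~((C ⊗ A) ⊕ (C ⊗ (B → B))) = 1 − 0.029 = 0.971
C → ~((C ⊗ A) ⊕ (C ⊗ (B → B))) = min(1, 1 − 0.029 + 0.971) = min(1, 1.942) = 1.000
(C → ~((C ⊗ A) ⊕ (C ⊗ (B → B)))) ⊕ A = min(1, 1.000 + 0.698) = min(1, 1.698) = 1.000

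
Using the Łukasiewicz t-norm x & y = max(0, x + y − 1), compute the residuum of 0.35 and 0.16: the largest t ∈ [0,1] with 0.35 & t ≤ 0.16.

0.81

The residuum of the Łukasiewicz t-norm gives the supremum: min(1, 1 − 0.35 + 0.16).
1 − 0.35 + 0.16 = 0.81, so t = min(1, 0.81) = 0.81.
Check: 0.35 & 0.81 = max(0, 0.16) = 0.16 ≤ 0.16.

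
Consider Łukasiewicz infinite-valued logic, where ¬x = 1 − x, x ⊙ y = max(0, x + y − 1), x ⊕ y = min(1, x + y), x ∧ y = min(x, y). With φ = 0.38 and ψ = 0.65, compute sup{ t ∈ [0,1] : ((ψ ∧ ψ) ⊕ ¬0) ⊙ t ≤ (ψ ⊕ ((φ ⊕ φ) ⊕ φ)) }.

ψ ∧ ψ = min(0.65, 0.65) = 0.65
¬0 = 1 − 0.00 = 1.00
(ψ ∧ ψ) ⊕ ¬0 = min(1, 0.65 + 1.00) = min(1, 1.65) = 1.00
So the left factor is (ψ ∧ ψ) ⊕ ¬0 = 1.00.
φ ⊕ φ = min(1, 0.38 + 0.38) = min(1, 0.76) = 0.76
(φ ⊕ φ) ⊕ φ = min(1, 0.76 + 0.38) = min(1, 1.14) = 1.00
ψ ⊕ ((φ ⊕ φ) ⊕ φ) = min(1, 0.65 + 1.00) = min(1, 1.65) = 1.00
So the right-hand bound is ψ ⊕ ((φ ⊕ φ) ⊕ φ) = 1.00.
The residuum of the Łukasiewicz t-norm gives the supremum: min(1, 1 − 1.00 + 1.00).
1 − 1.00 + 1.00 = 1.00, so t = min(1, 1.00) = 1.00.
Check: 1.00 ⊙ 1.00 = max(0, 1.00) = 1.00 ≤ 1.00.

1.00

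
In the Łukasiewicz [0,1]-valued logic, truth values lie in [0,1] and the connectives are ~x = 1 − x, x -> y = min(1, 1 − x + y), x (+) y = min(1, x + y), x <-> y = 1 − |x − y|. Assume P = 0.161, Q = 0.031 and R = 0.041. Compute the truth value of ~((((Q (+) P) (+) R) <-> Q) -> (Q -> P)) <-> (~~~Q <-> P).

0.808

Q (+) P = min(1, 0.031 + 0.161) = min(1, 0.192) = 0.192
(Q (+) P) (+) R = min(1, 0.192 + 0.041) = min(1, 0.233) = 0.233
((Q (+) P) (+) R) <-> Q = 1 − |0.233 − 0.031| = 1 − 0.202 = 0.798
Q -> P = min(1, 1 − 0.031 + 0.161) = min(1, 1.130) = 1.000
(((Q (+) P) (+) R) <-> Q) -> (Q -> P) = min(1, 1 − 0.798 + 1.000) = min(1, 1.202) = 1.000
~((((Q (+) P) (+) R) <-> Q) -> (Q -> P)) = 1 − 1.000 = 0.000
~Q = 1 − 0.031 = 0.969
~~Q = 1 − 0.969 = 0.031
~~~Q = 1 − 0.031 = 0.969
~~~Q <-> P = 1 − |0.969 − 0.161| = 1 − 0.808 = 0.192
~((((Q (+) P) (+) R) <-> Q) -> (Q -> P)) <-> (~~~Q <-> P) = 1 − |0.000 − 0.192| = 1 − 0.192 = 0.808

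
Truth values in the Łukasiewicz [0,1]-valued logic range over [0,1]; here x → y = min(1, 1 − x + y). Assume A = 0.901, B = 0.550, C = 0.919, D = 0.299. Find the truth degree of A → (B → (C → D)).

0.929

C → D = min(1, 1 − 0.919 + 0.299) = min(1, 0.380) = 0.380
B → (C → D) = min(1, 1 − 0.550 + 0.380) = min(1, 0.830) = 0.830
A → (B → (C → D)) = min(1, 1 − 0.901 + 0.830) = min(1, 0.929) = 0.929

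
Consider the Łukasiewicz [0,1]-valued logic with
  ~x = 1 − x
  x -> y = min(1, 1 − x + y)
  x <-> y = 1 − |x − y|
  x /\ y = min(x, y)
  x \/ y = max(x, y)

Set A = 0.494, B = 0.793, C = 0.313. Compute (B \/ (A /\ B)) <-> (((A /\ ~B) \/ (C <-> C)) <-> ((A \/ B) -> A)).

0.908

A /\ B = min(0.494, 0.793) = 0.494
B \/ (A /\ B) = max(0.793, 0.494) = 0.793
~B = 1 − 0.793 = 0.207
A /\ ~B = min(0.494, 0.207) = 0.207
C <-> C = 1 − |0.313 − 0.313| = 1 − 0.000 = 1.000
(A /\ ~B) \/ (C <-> C) = max(0.207, 1.000) = 1.000
A \/ B = max(0.494, 0.793) = 0.793
(A \/ B) -> A = min(1, 1 − 0.793 + 0.494) = min(1, 0.701) = 0.701
((A /\ ~B) \/ (C <-> C)) <-> ((A \/ B) -> A) = 1 − |1.000 − 0.701| = 1 − 0.299 = 0.701
(B \/ (A /\ B)) <-> (((A /\ ~B) \/ (C <-> C)) <-> ((A \/ B) -> A)) = 1 − |0.793 − 0.701| = 1 − 0.092 = 0.908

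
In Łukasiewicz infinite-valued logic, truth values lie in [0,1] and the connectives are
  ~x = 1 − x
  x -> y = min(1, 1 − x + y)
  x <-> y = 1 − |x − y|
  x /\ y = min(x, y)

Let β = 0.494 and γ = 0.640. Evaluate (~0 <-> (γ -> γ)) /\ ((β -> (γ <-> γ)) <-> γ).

0.640

~0 = 1 − 0.000 = 1.000
γ -> γ = min(1, 1 − 0.640 + 0.640) = min(1, 1.000) = 1.000
~0 <-> (γ -> γ) = 1 − |1.000 − 1.000| = 1 − 0.000 = 1.000
γ <-> γ = 1 − |0.640 − 0.640| = 1 − 0.000 = 1.000
β -> (γ <-> γ) = min(1, 1 − 0.494 + 1.000) = min(1, 1.506) = 1.000
(β -> (γ <-> γ)) <-> γ = 1 − |1.000 − 0.640| = 1 − 0.360 = 0.640
(~0 <-> (γ -> γ)) /\ ((β -> (γ <-> γ)) <-> γ) = min(1.000, 0.640) = 0.640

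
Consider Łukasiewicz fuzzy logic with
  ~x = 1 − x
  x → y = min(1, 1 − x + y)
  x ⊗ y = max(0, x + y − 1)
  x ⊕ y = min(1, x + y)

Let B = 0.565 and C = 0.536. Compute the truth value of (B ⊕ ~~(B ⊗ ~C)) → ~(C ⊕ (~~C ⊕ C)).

0.406

~C = 1 − 0.536 = 0.464
B ⊗ ~C = max(0, 0.565 + 0.464 − 1) = max(0, 0.029) = 0.029
~(B ⊗ ~C) = 1 − 0.029 = 0.971
~~(B ⊗ ~C) = 1 − 0.971 = 0.029
B ⊕ ~~(B ⊗ ~C) = min(1, 0.565 + 0.029) = min(1, 0.594) = 0.594
~~C = 1 − 0.464 = 0.536
~~C ⊕ C = min(1, 0.536 + 0.536) = min(1, 1.072) = 1.000
C ⊕ (~~C ⊕ C) = min(1, 0.536 + 1.000) = min(1, 1.536) = 1.000
~(C ⊕ (~~C ⊕ C)) = 1 − 1.000 = 0.000
(B ⊕ ~~(B ⊗ ~C)) → ~(C ⊕ (~~C ⊕ C)) = min(1, 1 − 0.594 + 0.000) = min(1, 0.406) = 0.406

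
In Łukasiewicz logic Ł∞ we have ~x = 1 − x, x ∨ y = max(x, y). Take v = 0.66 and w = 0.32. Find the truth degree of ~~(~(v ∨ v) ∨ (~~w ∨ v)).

0.66

v ∨ v = max(0.66, 0.66) = 0.66
~(v ∨ v) = 1 − 0.66 = 0.34
~w = 1 − 0.32 = 0.68
~~w = 1 − 0.68 = 0.32
~~w ∨ v = max(0.32, 0.66) = 0.66
~(v ∨ v) ∨ (~~w ∨ v) = max(0.34, 0.66) = 0.66
~(~(v ∨ v) ∨ (~~w ∨ v)) = 1 − 0.66 = 0.34
~~(~(v ∨ v) ∨ (~~w ∨ v)) = 1 − 0.34 = 0.66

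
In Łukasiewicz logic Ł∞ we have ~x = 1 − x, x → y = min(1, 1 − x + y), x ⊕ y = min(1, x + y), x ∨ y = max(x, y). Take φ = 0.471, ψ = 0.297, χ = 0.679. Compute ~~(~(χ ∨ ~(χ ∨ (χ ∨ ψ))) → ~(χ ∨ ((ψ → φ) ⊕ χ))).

χ ∨ ψ = max(0.679, 0.297) = 0.679
χ ∨ (χ ∨ ψ) = max(0.679, 0.679) = 0.679
~(χ ∨ (χ ∨ ψ)) = 1 − 0.679 = 0.321
χ ∨ ~(χ ∨ (χ ∨ ψ)) = max(0.679, 0.321) = 0.679
~(χ ∨ ~(χ ∨ (χ ∨ ψ))) = 1 − 0.679 = 0.321
ψ → φ = min(1, 1 − 0.297 + 0.471) = min(1, 1.174) = 1.000
(ψ → φ) ⊕ χ = min(1, 1.000 + 0.679) = min(1, 1.679) = 1.000
χ ∨ ((ψ → φ) ⊕ χ) = max(0.679, 1.000) = 1.000
~(χ ∨ ((ψ → φ) ⊕ χ)) = 1 − 1.000 = 0.000
~(χ ∨ ~(χ ∨ (χ ∨ ψ))) → ~(χ ∨ ((ψ → φ) ⊕ χ)) = min(1, 1 − 0.321 + 0.000) = min(1, 0.679) = 0.679
~(~(χ ∨ ~(χ ∨ (χ ∨ ψ))) → ~(χ ∨ ((ψ → φ) ⊕ χ))) = 1 − 0.679 = 0.321
~~(~(χ ∨ ~(χ ∨ (χ ∨ ψ))) → ~(χ ∨ ((ψ → φ) ⊕ χ))) = 1 − 0.321 = 0.679

0.679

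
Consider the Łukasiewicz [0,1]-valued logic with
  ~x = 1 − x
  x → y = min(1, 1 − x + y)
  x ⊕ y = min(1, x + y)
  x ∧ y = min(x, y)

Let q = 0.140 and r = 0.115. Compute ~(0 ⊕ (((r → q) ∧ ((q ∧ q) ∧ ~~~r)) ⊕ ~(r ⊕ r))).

r → q = min(1, 1 − 0.115 + 0.140) = min(1, 1.025) = 1.000
q ∧ q = min(0.140, 0.140) = 0.140
~r = 1 − 0.115 = 0.885
~~r = 1 − 0.885 = 0.115
~~~r = 1 − 0.115 = 0.885
(q ∧ q) ∧ ~~~r = min(0.140, 0.885) = 0.140
(r → q) ∧ ((q ∧ q) ∧ ~~~r) = min(1.000, 0.140) = 0.140
r ⊕ r = min(1, 0.115 + 0.115) = min(1, 0.230) = 0.230
~(r ⊕ r) = 1 − 0.230 = 0.770
((r → q) ∧ ((q ∧ q) ∧ ~~~r)) ⊕ ~(r ⊕ r) = min(1, 0.140 + 0.770) = min(1, 0.910) = 0.910
0 ⊕ (((r → q) ∧ ((q ∧ q) ∧ ~~~r)) ⊕ ~(r ⊕ r)) = min(1, 0.000 + 0.910) = min(1, 0.910) = 0.910
~(0 ⊕ (((r → q) ∧ ((q ∧ q) ∧ ~~~r)) ⊕ ~(r ⊕ r))) = 1 − 0.910 = 0.090

0.090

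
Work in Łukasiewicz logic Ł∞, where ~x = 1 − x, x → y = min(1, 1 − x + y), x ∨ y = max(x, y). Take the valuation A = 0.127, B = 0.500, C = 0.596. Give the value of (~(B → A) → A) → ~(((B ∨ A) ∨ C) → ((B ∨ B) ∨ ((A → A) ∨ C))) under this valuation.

B → A = min(1, 1 − 0.500 + 0.127) = min(1, 0.627) = 0.627
~(B → A) = 1 − 0.627 = 0.373
~(B → A) → A = min(1, 1 − 0.373 + 0.127) = min(1, 0.754) = 0.754
B ∨ A = max(0.500, 0.127) = 0.500
(B ∨ A) ∨ C = max(0.500, 0.596) = 0.596
B ∨ B = max(0.500, 0.500) = 0.500
A → A = min(1, 1 − 0.127 + 0.127) = min(1, 1.000) = 1.000
(A → A) ∨ C = max(1.000, 0.596) = 1.000
(B ∨ B) ∨ ((A → A) ∨ C) = max(0.500, 1.000) = 1.000
((B ∨ A) ∨ C) → ((B ∨ B) ∨ ((A → A) ∨ C)) = min(1, 1 − 0.596 + 1.000) = min(1, 1.404) = 1.000
~(((B ∨ A) ∨ C) → ((B ∨ B) ∨ ((A → A) ∨ C))) = 1 − 1.000 = 0.000
(~(B → A) → A) → ~(((B ∨ A) ∨ C) → ((B ∨ B) ∨ ((A → A) ∨ C))) = min(1, 1 − 0.754 + 0.000) = min(1, 0.246) = 0.246

0.246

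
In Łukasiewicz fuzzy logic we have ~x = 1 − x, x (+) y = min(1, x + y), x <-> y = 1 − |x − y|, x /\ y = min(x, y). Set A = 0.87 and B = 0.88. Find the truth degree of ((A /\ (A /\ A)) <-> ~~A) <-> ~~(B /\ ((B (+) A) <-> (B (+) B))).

A /\ A = min(0.87, 0.87) = 0.87
A /\ (A /\ A) = min(0.87, 0.87) = 0.87
~A = 1 − 0.87 = 0.13
~~A = 1 − 0.13 = 0.87
(A /\ (A /\ A)) <-> ~~A = 1 − |0.87 − 0.87| = 1 − 0.00 = 1.00
B (+) A = min(1, 0.88 + 0.87) = min(1, 1.75) = 1.00
B (+) B = min(1, 0.88 + 0.88) = min(1, 1.76) = 1.00
(B (+) A) <-> (B (+) B) = 1 − |1.00 − 1.00| = 1 − 0.00 = 1.00
B /\ ((B (+) A) <-> (B (+) B)) = min(0.88, 1.00) = 0.88
~(B /\ ((B (+) A) <-> (B (+) B))) = 1 − 0.88 = 0.12
~~(B /\ ((B (+) A) <-> (B (+) B))) = 1 − 0.12 = 0.88
((A /\ (A /\ A)) <-> ~~A) <-> ~~(B /\ ((B (+) A) <-> (B (+) B))) = 1 − |1.00 − 0.88| = 1 − 0.12 = 0.88

0.88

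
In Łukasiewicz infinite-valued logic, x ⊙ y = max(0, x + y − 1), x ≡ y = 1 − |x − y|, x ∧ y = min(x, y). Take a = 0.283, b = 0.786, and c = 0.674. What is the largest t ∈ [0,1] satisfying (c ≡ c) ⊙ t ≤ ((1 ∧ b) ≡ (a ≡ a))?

c ≡ c = 1 − |0.674 − 0.674| = 1 − 0.000 = 1.000
So the left factor is c ≡ c = 1.000.
1 ∧ b = min(1.000, 0.786) = 0.786
a ≡ a = 1 − |0.283 − 0.283| = 1 − 0.000 = 1.000
(1 ∧ b) ≡ (a ≡ a) = 1 − |0.786 − 1.000| = 1 − 0.214 = 0.786
So the right-hand bound is (1 ∧ b) ≡ (a ≡ a) = 0.786.
The residuum of the Łukasiewicz t-norm gives the supremum: min(1, 1 − 1.000 + 0.786).
1 − 1.000 + 0.786 = 0.786, so t = min(1, 0.786) = 0.786.
Check: 1.000 ⊙ 0.786 = max(0, 0.786) = 0.786 ≤ 0.786.

0.786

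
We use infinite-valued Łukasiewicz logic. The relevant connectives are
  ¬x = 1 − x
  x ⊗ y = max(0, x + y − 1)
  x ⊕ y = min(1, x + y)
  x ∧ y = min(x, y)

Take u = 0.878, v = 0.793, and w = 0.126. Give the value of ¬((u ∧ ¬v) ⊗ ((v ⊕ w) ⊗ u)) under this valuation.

0.996

¬v = 1 − 0.793 = 0.207
u ∧ ¬v = min(0.878, 0.207) = 0.207
v ⊕ w = min(1, 0.793 + 0.126) = min(1, 0.919) = 0.919
(v ⊕ w) ⊗ u = max(0, 0.919 + 0.878 − 1) = max(0, 0.797) = 0.797
(u ∧ ¬v) ⊗ ((v ⊕ w) ⊗ u) = max(0, 0.207 + 0.797 − 1) = max(0, 0.004) = 0.004
¬((u ∧ ¬v) ⊗ ((v ⊕ w) ⊗ u)) = 1 − 0.004 = 0.996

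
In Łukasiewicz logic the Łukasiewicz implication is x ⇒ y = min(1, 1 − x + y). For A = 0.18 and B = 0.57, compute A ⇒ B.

A ⇒ B = min(1, 1 − 0.18 + 0.57) = min(1, 1.39) = 1.00
For comparison, the Gödel implication (1 if x ≤ y else y) would give 1.00.

1.00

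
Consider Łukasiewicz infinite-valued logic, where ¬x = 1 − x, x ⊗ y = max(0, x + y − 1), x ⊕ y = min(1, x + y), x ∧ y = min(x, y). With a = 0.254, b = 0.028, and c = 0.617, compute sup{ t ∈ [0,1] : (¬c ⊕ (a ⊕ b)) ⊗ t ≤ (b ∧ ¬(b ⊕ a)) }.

0.363

¬c = 1 − 0.617 = 0.383
a ⊕ b = min(1, 0.254 + 0.028) = min(1, 0.282) = 0.282
¬c ⊕ (a ⊕ b) = min(1, 0.383 + 0.282) = min(1, 0.665) = 0.665
So the left factor is ¬c ⊕ (a ⊕ b) = 0.665.
b ⊕ a = min(1, 0.028 + 0.254) = min(1, 0.282) = 0.282
¬(b ⊕ a) = 1 − 0.282 = 0.718
b ∧ ¬(b ⊕ a) = min(0.028, 0.718) = 0.028
So the right-hand bound is b ∧ ¬(b ⊕ a) = 0.028.
The residuum of the Łukasiewicz t-norm gives the supremum: min(1, 1 − 0.665 + 0.028).
1 − 0.665 + 0.028 = 0.363, so t = min(1, 0.363) = 0.363.
Check: 0.665 ⊗ 0.363 = max(0, 0.028) = 0.028 ≤ 0.028.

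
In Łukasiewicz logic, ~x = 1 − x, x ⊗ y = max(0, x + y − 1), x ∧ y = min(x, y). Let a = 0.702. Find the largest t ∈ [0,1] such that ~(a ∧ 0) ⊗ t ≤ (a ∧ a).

a ∧ 0 = min(0.702, 0.000) = 0.000
~(a ∧ 0) = 1 − 0.000 = 1.000
So the left factor is ~(a ∧ 0) = 1.000.
a ∧ a = min(0.702, 0.702) = 0.702
So the right-hand bound is a ∧ a = 0.702.
The residuum of the Łukasiewicz t-norm gives the supremum: min(1, 1 − 1.000 + 0.702).
1 − 1.000 + 0.702 = 0.702, so t = min(1, 0.702) = 0.702.
Check: 1.000 ⊗ 0.702 = max(0, 0.702) = 0.702 ≤ 0.702.

0.702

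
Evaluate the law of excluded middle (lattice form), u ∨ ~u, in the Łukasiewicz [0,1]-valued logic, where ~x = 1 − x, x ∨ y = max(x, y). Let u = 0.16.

0.84

~u = 1 − 0.16 = 0.84
u ∨ ~u = max(0.16, 0.84) = 0.84
(The value 0.84 < 1 shows this instance is not satisfied; not a Ł∞-tautology — its value is max(a, 1−a).)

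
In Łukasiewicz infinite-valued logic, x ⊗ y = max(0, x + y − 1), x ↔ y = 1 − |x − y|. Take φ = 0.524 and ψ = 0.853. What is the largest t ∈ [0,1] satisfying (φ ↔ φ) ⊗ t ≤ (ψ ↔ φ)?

0.671

φ ↔ φ = 1 − |0.524 − 0.524| = 1 − 0.000 = 1.000
So the left factor is φ ↔ φ = 1.000.
ψ ↔ φ = 1 − |0.853 − 0.524| = 1 − 0.329 = 0.671
So the right-hand bound is ψ ↔ φ = 0.671.
The residuum of the Łukasiewicz t-norm gives the supremum: min(1, 1 − 1.000 + 0.671).
1 − 1.000 + 0.671 = 0.671, so t = min(1, 0.671) = 0.671.
Check: 1.000 ⊗ 0.671 = max(0, 0.671) = 0.671 ≤ 0.671.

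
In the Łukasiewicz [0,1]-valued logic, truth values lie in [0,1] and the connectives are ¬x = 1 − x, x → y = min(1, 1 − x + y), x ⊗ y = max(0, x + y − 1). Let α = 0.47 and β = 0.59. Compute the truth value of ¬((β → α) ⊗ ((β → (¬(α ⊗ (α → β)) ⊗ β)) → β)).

0.12

β → α = min(1, 1 − 0.59 + 0.47) = min(1, 0.88) = 0.88
α → β = min(1, 1 − 0.47 + 0.59) = min(1, 1.12) = 1.00
α ⊗ (α → β) = max(0, 0.47 + 1.00 − 1) = max(0, 0.47) = 0.47
¬(α ⊗ (α → β)) = 1 − 0.47 = 0.53
¬(α ⊗ (α → β)) ⊗ β = max(0, 0.53 + 0.59 − 1) = max(0, 0.12) = 0.12
β → (¬(α ⊗ (α → β)) ⊗ β) = min(1, 1 − 0.59 + 0.12) = min(1, 0.53) = 0.53
(β → (¬(α ⊗ (α → β)) ⊗ β)) → β = min(1, 1 − 0.53 + 0.59) = min(1, 1.06) = 1.00
(β → α) ⊗ ((β → (¬(α ⊗ (α → β)) ⊗ β)) → β) = max(0, 0.88 + 1.00 − 1) = max(0, 0.88) = 0.88
¬((β → α) ⊗ ((β → (¬(α ⊗ (α → β)) ⊗ β)) → β)) = 1 − 0.88 = 0.12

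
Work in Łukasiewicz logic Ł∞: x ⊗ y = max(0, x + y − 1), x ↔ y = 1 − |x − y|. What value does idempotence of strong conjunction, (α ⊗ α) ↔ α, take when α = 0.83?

0.83

α ⊗ α = max(0, 0.83 + 0.83 − 1) = max(0, 0.66) = 0.66
(α ⊗ α) ↔ α = 1 − |0.66 − 0.83| = 1 − 0.17 = 0.83
(The value 0.83 < 1 shows this instance is not satisfied; fails in Ł∞ since a ⊗ a = max(0, 2a−1) ≠ a in general.)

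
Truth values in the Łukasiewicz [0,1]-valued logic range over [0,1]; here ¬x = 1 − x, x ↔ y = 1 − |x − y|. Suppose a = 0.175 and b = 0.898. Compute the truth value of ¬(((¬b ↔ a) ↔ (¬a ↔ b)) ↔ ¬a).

0.175

¬b = 1 − 0.898 = 0.102
¬b ↔ a = 1 − |0.102 − 0.175| = 1 − 0.073 = 0.927
¬a = 1 − 0.175 = 0.825
¬a ↔ b = 1 − |0.825 − 0.898| = 1 − 0.073 = 0.927
(¬b ↔ a) ↔ (¬a ↔ b) = 1 − |0.927 − 0.927| = 1 − 0.000 = 1.000
((¬b ↔ a) ↔ (¬a ↔ b)) ↔ ¬a = 1 − |1.000 − 0.825| = 1 − 0.175 = 0.825
¬(((¬b ↔ a) ↔ (¬a ↔ b)) ↔ ¬a) = 1 − 0.825 = 0.175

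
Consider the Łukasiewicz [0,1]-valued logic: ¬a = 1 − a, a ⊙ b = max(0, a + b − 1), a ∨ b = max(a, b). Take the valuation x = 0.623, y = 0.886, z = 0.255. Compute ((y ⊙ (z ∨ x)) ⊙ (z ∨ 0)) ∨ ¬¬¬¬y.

z ∨ x = max(0.255, 0.623) = 0.623
y ⊙ (z ∨ x) = max(0, 0.886 + 0.623 − 1) = max(0, 0.509) = 0.509
z ∨ 0 = max(0.255, 0.000) = 0.255
(y ⊙ (z ∨ x)) ⊙ (z ∨ 0) = max(0, 0.509 + 0.255 − 1) = max(0, -0.236) = 0.000
¬y = 1 − 0.886 = 0.114
¬¬y = 1 − 0.114 = 0.886
¬¬¬y = 1 − 0.886 = 0.114
¬¬¬¬y = 1 − 0.114 = 0.886
((y ⊙ (z ∨ x)) ⊙ (z ∨ 0)) ∨ ¬¬¬¬y = max(0.000, 0.886) = 0.886

0.886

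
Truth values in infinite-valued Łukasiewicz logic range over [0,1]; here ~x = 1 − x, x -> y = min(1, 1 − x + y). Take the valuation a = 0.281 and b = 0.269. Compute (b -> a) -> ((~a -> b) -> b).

0.719

b -> a = min(1, 1 − 0.269 + 0.281) = min(1, 1.012) = 1.000
~a = 1 − 0.281 = 0.719
~a -> b = min(1, 1 − 0.719 + 0.269) = min(1, 0.550) = 0.550
(~a -> b) -> b = min(1, 1 − 0.550 + 0.269) = min(1, 0.719) = 0.719
(b -> a) -> ((~a -> b) -> b) = min(1, 1 − 1.000 + 0.719) = min(1, 0.719) = 0.719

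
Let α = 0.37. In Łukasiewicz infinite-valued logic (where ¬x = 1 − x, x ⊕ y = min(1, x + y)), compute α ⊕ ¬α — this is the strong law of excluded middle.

¬α = 1 − 0.37 = 0.63
α ⊕ ¬α = min(1, 0.37 + 0.63) = min(1, 1.00) = 1.00
(As expected: always 1 in Ł∞ since a ⊕ (1−a) = 1.)

1.00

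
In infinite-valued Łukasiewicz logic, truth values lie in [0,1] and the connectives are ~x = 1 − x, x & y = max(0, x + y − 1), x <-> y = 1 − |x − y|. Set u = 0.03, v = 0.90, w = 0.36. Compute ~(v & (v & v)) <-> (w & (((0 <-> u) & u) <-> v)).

0.70

v & v = max(0, 0.90 + 0.90 − 1) = max(0, 0.80) = 0.80
v & (v & v) = max(0, 0.90 + 0.80 − 1) = max(0, 0.70) = 0.70
~(v & (v & v)) = 1 − 0.70 = 0.30
0 <-> u = 1 − |0.00 − 0.03| = 1 − 0.03 = 0.97
(0 <-> u) & u = max(0, 0.97 + 0.03 − 1) = max(0, 0.00) = 0.00
((0 <-> u) & u) <-> v = 1 − |0.00 − 0.90| = 1 − 0.90 = 0.10
w & (((0 <-> u) & u) <-> v) = max(0, 0.36 + 0.10 − 1) = max(0, -0.54) = 0.00
~(v & (v & v)) <-> (w & (((0 <-> u) & u) <-> v)) = 1 − |0.30 − 0.00| = 1 − 0.30 = 0.70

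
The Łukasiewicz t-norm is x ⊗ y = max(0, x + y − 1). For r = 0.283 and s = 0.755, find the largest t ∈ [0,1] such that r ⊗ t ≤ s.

The residuum of the Łukasiewicz t-norm gives the supremum: min(1, 1 − 0.283 + 0.755).
1 − 0.283 + 0.755 = 1.472, so t = min(1, 1.472) = 1.000.
Check: 0.283 ⊗ 1.000 = max(0, 0.283) = 0.283 ≤ 0.755.

1.000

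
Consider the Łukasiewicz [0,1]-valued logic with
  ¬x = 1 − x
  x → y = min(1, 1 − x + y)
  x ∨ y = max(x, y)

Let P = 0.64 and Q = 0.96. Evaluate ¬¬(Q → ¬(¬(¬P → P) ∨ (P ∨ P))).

¬P = 1 − 0.64 = 0.36
¬P → P = min(1, 1 − 0.36 + 0.64) = min(1, 1.28) = 1.00
¬(¬P → P) = 1 − 1.00 = 0.00
P ∨ P = max(0.64, 0.64) = 0.64
¬(¬P → P) ∨ (P ∨ P) = max(0.00, 0.64) = 0.64
¬(¬(¬P → P) ∨ (P ∨ P)) = 1 − 0.64 = 0.36
Q → ¬(¬(¬P → P) ∨ (P ∨ P)) = min(1, 1 − 0.96 + 0.36) = min(1, 0.40) = 0.40
¬(Q → ¬(¬(¬P → P) ∨ (P ∨ P))) = 1 − 0.40 = 0.60
¬¬(Q → ¬(¬(¬P → P) ∨ (P ∨ P))) = 1 − 0.60 = 0.40

0.40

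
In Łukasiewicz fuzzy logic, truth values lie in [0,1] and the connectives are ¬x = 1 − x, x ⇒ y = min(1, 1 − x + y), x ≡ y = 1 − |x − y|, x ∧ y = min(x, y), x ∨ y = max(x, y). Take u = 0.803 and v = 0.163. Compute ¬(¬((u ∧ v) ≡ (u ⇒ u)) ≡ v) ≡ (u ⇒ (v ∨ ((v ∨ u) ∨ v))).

u ∧ v = min(0.803, 0.163) = 0.163
u ⇒ u = min(1, 1 − 0.803 + 0.803) = min(1, 1.000) = 1.000
(u ∧ v) ≡ (u ⇒ u) = 1 − |0.163 − 1.000| = 1 − 0.837 = 0.163
¬((u ∧ v) ≡ (u ⇒ u)) = 1 − 0.163 = 0.837
¬((u ∧ v) ≡ (u ⇒ u)) ≡ v = 1 − |0.837 − 0.163| = 1 − 0.674 = 0.326
¬(¬((u ∧ v) ≡ (u ⇒ u)) ≡ v) = 1 − 0.326 = 0.674
v ∨ u = max(0.163, 0.803) = 0.803
(v ∨ u) ∨ v = max(0.803, 0.163) = 0.803
v ∨ ((v ∨ u) ∨ v) = max(0.163, 0.803) = 0.803
u ⇒ (v ∨ ((v ∨ u) ∨ v)) = min(1, 1 − 0.803 + 0.803) = min(1, 1.000) = 1.000
¬(¬((u ∧ v) ≡ (u ⇒ u)) ≡ v) ≡ (u ⇒ (v ∨ ((v ∨ u) ∨ v))) = 1 − |0.674 − 1.000| = 1 − 0.326 = 0.674

0.674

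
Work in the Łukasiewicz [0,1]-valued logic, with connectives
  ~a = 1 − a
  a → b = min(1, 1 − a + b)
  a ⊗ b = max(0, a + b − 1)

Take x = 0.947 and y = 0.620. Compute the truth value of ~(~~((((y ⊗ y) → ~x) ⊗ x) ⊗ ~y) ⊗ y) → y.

0.620

y ⊗ y = max(0, 0.620 + 0.620 − 1) = max(0, 0.240) = 0.240
~x = 1 − 0.947 = 0.053
(y ⊗ y) → ~x = min(1, 1 − 0.240 + 0.053) = min(1, 0.813) = 0.813
((y ⊗ y) → ~x) ⊗ x = max(0, 0.813 + 0.947 − 1) = max(0, 0.760) = 0.760
~y = 1 − 0.620 = 0.380
(((y ⊗ y) → ~x) ⊗ x) ⊗ ~y = max(0, 0.760 + 0.380 − 1) = max(0, 0.140) = 0.140
~((((y ⊗ y) → ~x) ⊗ x) ⊗ ~y) = 1 − 0.140 = 0.860
~~((((y ⊗ y) → ~x) ⊗ x) ⊗ ~y) = 1 − 0.860 = 0.140
~~((((y ⊗ y) → ~x) ⊗ x) ⊗ ~y) ⊗ y = max(0, 0.140 + 0.620 − 1) = max(0, -0.240) = 0.000
~(~~((((y ⊗ y) → ~x) ⊗ x) ⊗ ~y) ⊗ y) = 1 − 0.000 = 1.000
~(~~((((y ⊗ y) → ~x) ⊗ x) ⊗ ~y) ⊗ y) → y = min(1, 1 − 1.000 + 0.620) = min(1, 0.620) = 0.620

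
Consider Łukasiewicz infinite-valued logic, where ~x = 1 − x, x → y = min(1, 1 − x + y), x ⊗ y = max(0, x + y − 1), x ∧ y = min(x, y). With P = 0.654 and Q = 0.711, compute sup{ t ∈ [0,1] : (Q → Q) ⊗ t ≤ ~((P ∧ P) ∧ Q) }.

0.346

Q → Q = min(1, 1 − 0.711 + 0.711) = min(1, 1.000) = 1.000
So the left factor is Q → Q = 1.000.
P ∧ P = min(0.654, 0.654) = 0.654
(P ∧ P) ∧ Q = min(0.654, 0.711) = 0.654
~((P ∧ P) ∧ Q) = 1 − 0.654 = 0.346
So the right-hand bound is ~((P ∧ P) ∧ Q) = 0.346.
The residuum of the Łukasiewicz t-norm gives the supremum: min(1, 1 − 1.000 + 0.346).
1 − 1.000 + 0.346 = 0.346, so t = min(1, 0.346) = 0.346.
Check: 1.000 ⊗ 0.346 = max(0, 0.346) = 0.346 ≤ 0.346.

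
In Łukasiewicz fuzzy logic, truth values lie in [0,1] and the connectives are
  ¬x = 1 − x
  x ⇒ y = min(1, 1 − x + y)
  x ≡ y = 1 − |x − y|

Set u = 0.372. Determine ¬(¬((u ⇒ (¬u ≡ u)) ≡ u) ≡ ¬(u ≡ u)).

¬u = 1 − 0.372 = 0.628
¬u ≡ u = 1 − |0.628 − 0.372| = 1 − 0.256 = 0.744
u ⇒ (¬u ≡ u) = min(1, 1 − 0.372 + 0.744) = min(1, 1.372) = 1.000
(u ⇒ (¬u ≡ u)) ≡ u = 1 − |1.000 − 0.372| = 1 − 0.628 = 0.372
¬((u ⇒ (¬u ≡ u)) ≡ u) = 1 − 0.372 = 0.628
u ≡ u = 1 − |0.372 − 0.372| = 1 − 0.000 = 1.000
¬(u ≡ u) = 1 − 1.000 = 0.000
¬((u ⇒ (¬u ≡ u)) ≡ u) ≡ ¬(u ≡ u) = 1 − |0.628 − 0.000| = 1 − 0.628 = 0.372
¬(¬((u ⇒ (¬u ≡ u)) ≡ u) ≡ ¬(u ≡ u)) = 1 − 0.372 = 0.628

0.628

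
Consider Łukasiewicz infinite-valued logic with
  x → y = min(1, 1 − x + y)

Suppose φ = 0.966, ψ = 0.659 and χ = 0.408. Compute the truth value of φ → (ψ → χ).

ψ → χ = min(1, 1 − 0.659 + 0.408) = min(1, 0.749) = 0.749
φ → (ψ → χ) = min(1, 1 − 0.966 + 0.749) = min(1, 0.783) = 0.783

0.783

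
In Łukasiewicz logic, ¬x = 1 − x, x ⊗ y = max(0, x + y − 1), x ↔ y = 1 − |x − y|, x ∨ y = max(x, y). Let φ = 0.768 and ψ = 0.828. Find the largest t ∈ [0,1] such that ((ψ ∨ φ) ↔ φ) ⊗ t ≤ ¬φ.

0.292

ψ ∨ φ = max(0.828, 0.768) = 0.828
(ψ ∨ φ) ↔ φ = 1 − |0.828 − 0.768| = 1 − 0.060 = 0.940
So the left factor is (ψ ∨ φ) ↔ φ = 0.940.
¬φ = 1 − 0.768 = 0.232
So the right-hand bound is ¬φ = 0.232.
The residuum of the Łukasiewicz t-norm gives the supremum: min(1, 1 − 0.940 + 0.232).
1 − 0.940 + 0.232 = 0.292, so t = min(1, 0.292) = 0.292.
Check: 0.940 ⊗ 0.292 = max(0, 0.232) = 0.232 ≤ 0.232.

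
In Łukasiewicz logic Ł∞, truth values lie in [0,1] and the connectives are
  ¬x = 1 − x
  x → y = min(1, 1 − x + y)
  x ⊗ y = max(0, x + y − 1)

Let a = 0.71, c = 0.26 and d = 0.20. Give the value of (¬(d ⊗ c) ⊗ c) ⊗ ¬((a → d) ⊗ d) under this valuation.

d ⊗ c = max(0, 0.20 + 0.26 − 1) = max(0, -0.54) = 0.00
¬(d ⊗ c) = 1 − 0.00 = 1.00
¬(d ⊗ c) ⊗ c = max(0, 1.00 + 0.26 − 1) = max(0, 0.26) = 0.26
a → d = min(1, 1 − 0.71 + 0.20) = min(1, 0.49) = 0.49
(a → d) ⊗ d = max(0, 0.49 + 0.20 − 1) = max(0, -0.31) = 0.00
¬((a → d) ⊗ d) = 1 − 0.00 = 1.00
(¬(d ⊗ c) ⊗ c) ⊗ ¬((a → d) ⊗ d) = max(0, 0.26 + 1.00 − 1) = max(0, 0.26) = 0.26

0.26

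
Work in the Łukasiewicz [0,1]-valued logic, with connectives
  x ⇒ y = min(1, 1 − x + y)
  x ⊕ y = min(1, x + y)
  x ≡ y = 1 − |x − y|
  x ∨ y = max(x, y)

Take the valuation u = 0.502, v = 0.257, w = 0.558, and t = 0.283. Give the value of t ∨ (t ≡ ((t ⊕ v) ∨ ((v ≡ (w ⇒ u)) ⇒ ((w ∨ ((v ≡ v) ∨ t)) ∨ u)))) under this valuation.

t ⊕ v = min(1, 0.283 + 0.257) = min(1, 0.540) = 0.540
w ⇒ u = min(1, 1 − 0.558 + 0.502) = min(1, 0.944) = 0.944
v ≡ (w ⇒ u) = 1 − |0.257 − 0.944| = 1 − 0.687 = 0.313
v ≡ v = 1 − |0.257 − 0.257| = 1 − 0.000 = 1.000
(v ≡ v) ∨ t = max(1.000, 0.283) = 1.000
w ∨ ((v ≡ v) ∨ t) = max(0.558, 1.000) = 1.000
(w ∨ ((v ≡ v) ∨ t)) ∨ u = max(1.000, 0.502) = 1.000
(v ≡ (w ⇒ u)) ⇒ ((w ∨ ((v ≡ v) ∨ t)) ∨ u) = min(1, 1 − 0.313 + 1.000) = min(1, 1.687) = 1.000
(t ⊕ v) ∨ ((v ≡ (w ⇒ u)) ⇒ ((w ∨ ((v ≡ v) ∨ t)) ∨ u)) = max(0.540, 1.000) = 1.000
t ≡ ((t ⊕ v) ∨ ((v ≡ (w ⇒ u)) ⇒ ((w ∨ ((v ≡ v) ∨ t)) ∨ u))) = 1 − |0.283 − 1.000| = 1 − 0.717 = 0.283
t ∨ (t ≡ ((t ⊕ v) ∨ ((v ≡ (w ⇒ u)) ⇒ ((w ∨ ((v ≡ v) ∨ t)) ∨ u)))) = max(0.283, 0.283) = 0.283

0.283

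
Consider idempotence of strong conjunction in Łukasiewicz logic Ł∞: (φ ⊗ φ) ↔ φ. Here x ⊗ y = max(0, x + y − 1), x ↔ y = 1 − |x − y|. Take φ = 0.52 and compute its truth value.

0.52

φ ⊗ φ = max(0, 0.52 + 0.52 − 1) = max(0, 0.04) = 0.04
(φ ⊗ φ) ↔ φ = 1 − |0.04 − 0.52| = 1 − 0.48 = 0.52
(The value 0.52 < 1 shows this instance is not satisfied; fails in Ł∞ since a ⊗ a = max(0, 2a−1) ≠ a in general.)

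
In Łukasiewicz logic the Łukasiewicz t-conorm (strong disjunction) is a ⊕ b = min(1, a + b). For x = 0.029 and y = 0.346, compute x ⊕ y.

0.375

x ⊕ y = min(1, 0.029 + 0.346) = min(1, 0.375) = 0.375
For comparison, the Gödel t-conorm max(a, b) would give 0.346.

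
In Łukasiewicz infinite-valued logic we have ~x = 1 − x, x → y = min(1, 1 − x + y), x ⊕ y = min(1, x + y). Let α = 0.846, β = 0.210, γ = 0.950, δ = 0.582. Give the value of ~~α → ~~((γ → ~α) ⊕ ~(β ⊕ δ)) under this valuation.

~α = 1 − 0.846 = 0.154
~~α = 1 − 0.154 = 0.846
γ → ~α = min(1, 1 − 0.950 + 0.154) = min(1, 0.204) = 0.204
β ⊕ δ = min(1, 0.210 + 0.582) = min(1, 0.792) = 0.792
~(β ⊕ δ) = 1 − 0.792 = 0.208
(γ → ~α) ⊕ ~(β ⊕ δ) = min(1, 0.204 + 0.208) = min(1, 0.412) = 0.412
~((γ → ~α) ⊕ ~(β ⊕ δ)) = 1 − 0.412 = 0.588
~~((γ → ~α) ⊕ ~(β ⊕ δ)) = 1 − 0.588 = 0.412
~~α → ~~((γ → ~α) ⊕ ~(β ⊕ δ)) = min(1, 1 − 0.846 + 0.412) = min(1, 0.566) = 0.566

0.566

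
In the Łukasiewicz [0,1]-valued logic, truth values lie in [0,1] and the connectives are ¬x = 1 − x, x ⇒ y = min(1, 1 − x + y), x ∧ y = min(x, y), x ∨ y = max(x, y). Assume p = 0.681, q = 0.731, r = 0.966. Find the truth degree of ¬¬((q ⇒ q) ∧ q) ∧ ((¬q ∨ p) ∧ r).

0.681

q ⇒ q = min(1, 1 − 0.731 + 0.731) = min(1, 1.000) = 1.000
(q ⇒ q) ∧ q = min(1.000, 0.731) = 0.731
¬((q ⇒ q) ∧ q) = 1 − 0.731 = 0.269
¬¬((q ⇒ q) ∧ q) = 1 − 0.269 = 0.731
¬q = 1 − 0.731 = 0.269
¬q ∨ p = max(0.269, 0.681) = 0.681
(¬q ∨ p) ∧ r = min(0.681, 0.966) = 0.681
¬¬((q ⇒ q) ∧ q) ∧ ((¬q ∨ p) ∧ r) = min(0.731, 0.681) = 0.681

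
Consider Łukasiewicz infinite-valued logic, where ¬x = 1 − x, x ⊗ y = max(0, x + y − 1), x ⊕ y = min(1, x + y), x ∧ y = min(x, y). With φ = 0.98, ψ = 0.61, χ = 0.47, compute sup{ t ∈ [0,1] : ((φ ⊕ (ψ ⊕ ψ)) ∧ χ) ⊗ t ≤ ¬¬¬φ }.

0.55

ψ ⊕ ψ = min(1, 0.61 + 0.61) = min(1, 1.22) = 1.00
φ ⊕ (ψ ⊕ ψ) = min(1, 0.98 + 1.00) = min(1, 1.98) = 1.00
(φ ⊕ (ψ ⊕ ψ)) ∧ χ = min(1.00, 0.47) = 0.47
So the left factor is (φ ⊕ (ψ ⊕ ψ)) ∧ χ = 0.47.
¬φ = 1 − 0.98 = 0.02
¬¬φ = 1 − 0.02 = 0.98
¬¬¬φ = 1 − 0.98 = 0.02
So the right-hand bound is ¬¬¬φ = 0.02.
The residuum of the Łukasiewicz t-norm gives the supremum: min(1, 1 − 0.47 + 0.02).
1 − 0.47 + 0.02 = 0.55, so t = min(1, 0.55) = 0.55.
Check: 0.47 ⊗ 0.55 = max(0, 0.02) = 0.02 ≤ 0.02.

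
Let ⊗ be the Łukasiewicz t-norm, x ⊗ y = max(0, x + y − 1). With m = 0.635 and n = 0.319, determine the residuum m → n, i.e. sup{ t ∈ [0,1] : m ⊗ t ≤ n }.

0.684

The residuum of the Łukasiewicz t-norm gives the supremum: min(1, 1 − 0.635 + 0.319).
1 − 0.635 + 0.319 = 0.684, so t = min(1, 0.684) = 0.684.
Check: 0.635 ⊗ 0.684 = max(0, 0.319) = 0.319 ≤ 0.319.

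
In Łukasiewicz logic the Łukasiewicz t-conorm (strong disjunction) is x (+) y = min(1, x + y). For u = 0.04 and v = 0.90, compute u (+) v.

u (+) v = min(1, 0.04 + 0.90) = min(1, 0.94) = 0.94
For comparison, the Gödel t-conorm max(x, y) would give 0.90.

0.94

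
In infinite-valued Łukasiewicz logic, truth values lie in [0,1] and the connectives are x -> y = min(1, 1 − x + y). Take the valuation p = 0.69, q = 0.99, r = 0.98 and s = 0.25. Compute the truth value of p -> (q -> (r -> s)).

r -> s = min(1, 1 − 0.98 + 0.25) = min(1, 0.27) = 0.27
q -> (r -> s) = min(1, 1 − 0.99 + 0.27) = min(1, 0.28) = 0.28
p -> (q -> (r -> s)) = min(1, 1 − 0.69 + 0.28) = min(1, 0.59) = 0.59

0.59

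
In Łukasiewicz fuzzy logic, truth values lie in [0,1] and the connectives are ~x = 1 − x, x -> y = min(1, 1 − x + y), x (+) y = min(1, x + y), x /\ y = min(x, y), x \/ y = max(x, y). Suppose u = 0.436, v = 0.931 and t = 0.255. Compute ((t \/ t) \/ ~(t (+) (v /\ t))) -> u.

t \/ t = max(0.255, 0.255) = 0.255
v /\ t = min(0.931, 0.255) = 0.255
t (+) (v /\ t) = min(1, 0.255 + 0.255) = min(1, 0.510) = 0.510
~(t (+) (v /\ t)) = 1 − 0.510 = 0.490
(t \/ t) \/ ~(t (+) (v /\ t)) = max(0.255, 0.490) = 0.490
((t \/ t) \/ ~(t (+) (v /\ t))) -> u = min(1, 1 − 0.490 + 0.436) = min(1, 0.946) = 0.946

0.946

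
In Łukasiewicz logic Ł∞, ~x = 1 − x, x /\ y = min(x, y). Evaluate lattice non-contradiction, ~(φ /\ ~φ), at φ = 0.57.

~φ = 1 − 0.57 = 0.43
φ /\ ~φ = min(0.57, 0.43) = 0.43
~(φ /\ ~φ) = 1 − 0.43 = 0.57
(The value 0.57 < 1 shows this instance is not satisfied; not a Ł∞-tautology — its value is 1 − min(a, 1−a).)

0.57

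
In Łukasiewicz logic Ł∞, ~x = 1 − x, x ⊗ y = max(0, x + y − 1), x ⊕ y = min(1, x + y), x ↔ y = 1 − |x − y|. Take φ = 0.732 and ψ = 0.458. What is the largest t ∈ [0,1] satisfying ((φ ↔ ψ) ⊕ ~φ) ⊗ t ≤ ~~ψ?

0.464

φ ↔ ψ = 1 − |0.732 − 0.458| = 1 − 0.274 = 0.726
~φ = 1 − 0.732 = 0.268
(φ ↔ ψ) ⊕ ~φ = min(1, 0.726 + 0.268) = min(1, 0.994) = 0.994
So the left factor is (φ ↔ ψ) ⊕ ~φ = 0.994.
~ψ = 1 − 0.458 = 0.542
~~ψ = 1 − 0.542 = 0.458
So the right-hand bound is ~~ψ = 0.458.
The residuum of the Łukasiewicz t-norm gives the supremum: min(1, 1 − 0.994 + 0.458).
1 − 0.994 + 0.458 = 0.464, so t = min(1, 0.464) = 0.464.
Check: 0.994 ⊗ 0.464 = max(0, 0.458) = 0.458 ≤ 0.458.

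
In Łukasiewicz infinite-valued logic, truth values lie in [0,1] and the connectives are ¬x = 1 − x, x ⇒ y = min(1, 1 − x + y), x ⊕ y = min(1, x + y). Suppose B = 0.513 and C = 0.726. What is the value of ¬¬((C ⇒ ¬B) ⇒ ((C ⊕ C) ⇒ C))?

¬B = 1 − 0.513 = 0.487
C ⇒ ¬B = min(1, 1 − 0.726 + 0.487) = min(1, 0.761) = 0.761
C ⊕ C = min(1, 0.726 + 0.726) = min(1, 1.452) = 1.000
(C ⊕ C) ⇒ C = min(1, 1 − 1.000 + 0.726) = min(1, 0.726) = 0.726
(C ⇒ ¬B) ⇒ ((C ⊕ C) ⇒ C) = min(1, 1 − 0.761 + 0.726) = min(1, 0.965) = 0.965
¬((C ⇒ ¬B) ⇒ ((C ⊕ C) ⇒ C)) = 1 − 0.965 = 0.035
¬¬((C ⇒ ¬B) ⇒ ((C ⊕ C) ⇒ C)) = 1 − 0.035 = 0.965

0.965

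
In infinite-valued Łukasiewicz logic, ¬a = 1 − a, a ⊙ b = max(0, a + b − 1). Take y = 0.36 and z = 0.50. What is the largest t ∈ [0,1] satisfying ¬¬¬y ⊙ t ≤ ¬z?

¬y = 1 − 0.36 = 0.64
¬¬y = 1 − 0.64 = 0.36
¬¬¬y = 1 − 0.36 = 0.64
So the left factor is ¬¬¬y = 0.64.
¬z = 1 − 0.50 = 0.50
So the right-hand bound is ¬z = 0.50.
The residuum of the Łukasiewicz t-norm gives the supremum: min(1, 1 − 0.64 + 0.50).
1 − 0.64 + 0.50 = 0.86, so t = min(1, 0.86) = 0.86.
Check: 0.64 ⊙ 0.86 = max(0, 0.50) = 0.50 ≤ 0.50.

0.86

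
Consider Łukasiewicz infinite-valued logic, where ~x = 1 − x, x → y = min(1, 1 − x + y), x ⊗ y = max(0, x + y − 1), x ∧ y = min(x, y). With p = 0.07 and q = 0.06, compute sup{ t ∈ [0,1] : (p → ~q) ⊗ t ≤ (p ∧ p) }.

~q = 1 − 0.06 = 0.94
p → ~q = min(1, 1 − 0.07 + 0.94) = min(1, 1.87) = 1.00
So the left factor is p → ~q = 1.00.
p ∧ p = min(0.07, 0.07) = 0.07
So the right-hand bound is p ∧ p = 0.07.
The residuum of the Łukasiewicz t-norm gives the supremum: min(1, 1 − 1.00 + 0.07).
1 − 1.00 + 0.07 = 0.07, so t = min(1, 0.07) = 0.07.
Check: 1.00 ⊗ 0.07 = max(0, 0.07) = 0.07 ≤ 0.07.

0.07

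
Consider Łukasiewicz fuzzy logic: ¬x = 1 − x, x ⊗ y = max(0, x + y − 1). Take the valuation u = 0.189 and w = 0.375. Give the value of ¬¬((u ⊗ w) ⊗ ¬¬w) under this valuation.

0.000

u ⊗ w = max(0, 0.189 + 0.375 − 1) = max(0, -0.436) = 0.000
¬w = 1 − 0.375 = 0.625
¬¬w = 1 − 0.625 = 0.375
(u ⊗ w) ⊗ ¬¬w = max(0, 0.000 + 0.375 − 1) = max(0, -0.625) = 0.000
¬((u ⊗ w) ⊗ ¬¬w) = 1 − 0.000 = 1.000
¬¬((u ⊗ w) ⊗ ¬¬w) = 1 − 1.000 = 0.000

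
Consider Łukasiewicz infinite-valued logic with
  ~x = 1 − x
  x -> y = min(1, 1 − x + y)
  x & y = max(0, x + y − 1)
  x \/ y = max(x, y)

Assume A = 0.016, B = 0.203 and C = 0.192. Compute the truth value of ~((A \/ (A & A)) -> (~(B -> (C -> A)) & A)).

0.016

A & A = max(0, 0.016 + 0.016 − 1) = max(0, -0.968) = 0.000
A \/ (A & A) = max(0.016, 0.000) = 0.016
C -> A = min(1, 1 − 0.192 + 0.016) = min(1, 0.824) = 0.824
B -> (C -> A) = min(1, 1 − 0.203 + 0.824) = min(1, 1.621) = 1.000
~(B -> (C -> A)) = 1 − 1.000 = 0.000
~(B -> (C -> A)) & A = max(0, 0.000 + 0.016 − 1) = max(0, -0.984) = 0.000
(A \/ (A & A)) -> (~(B -> (C -> A)) & A) = min(1, 1 − 0.016 + 0.000) = min(1, 0.984) = 0.984
~((A \/ (A & A)) -> (~(B -> (C -> A)) & A)) = 1 − 0.984 = 0.016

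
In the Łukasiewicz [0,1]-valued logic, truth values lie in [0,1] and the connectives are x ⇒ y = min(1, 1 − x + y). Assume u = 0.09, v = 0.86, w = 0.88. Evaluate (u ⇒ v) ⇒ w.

0.88

u ⇒ v = min(1, 1 − 0.09 + 0.86) = min(1, 1.77) = 1.00
(u ⇒ v) ⇒ w = min(1, 1 − 1.00 + 0.88) = min(1, 0.88) = 0.88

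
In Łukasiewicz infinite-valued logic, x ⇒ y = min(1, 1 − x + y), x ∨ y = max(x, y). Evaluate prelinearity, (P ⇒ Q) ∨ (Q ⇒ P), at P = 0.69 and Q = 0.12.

P ⇒ Q = min(1, 1 − 0.69 + 0.12) = min(1, 0.43) = 0.43
Q ⇒ P = min(1, 1 − 0.12 + 0.69) = min(1, 1.57) = 1.00
(P ⇒ Q) ∨ (Q ⇒ P) = max(0.43, 1.00) = 1.00
(As expected: a Ł∞-tautology — holds in every MV-chain.)

1.00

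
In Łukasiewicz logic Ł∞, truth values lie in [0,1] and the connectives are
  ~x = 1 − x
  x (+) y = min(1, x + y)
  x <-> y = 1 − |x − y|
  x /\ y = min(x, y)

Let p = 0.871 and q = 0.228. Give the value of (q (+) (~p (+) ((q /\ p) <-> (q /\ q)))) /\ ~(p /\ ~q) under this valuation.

~p = 1 − 0.871 = 0.129
q /\ p = min(0.228, 0.871) = 0.228
q /\ q = min(0.228, 0.228) = 0.228
(q /\ p) <-> (q /\ q) = 1 − |0.228 − 0.228| = 1 − 0.000 = 1.000
~p (+) ((q /\ p) <-> (q /\ q)) = min(1, 0.129 + 1.000) = min(1, 1.129) = 1.000
q (+) (~p (+) ((q /\ p) <-> (q /\ q))) = min(1, 0.228 + 1.000) = min(1, 1.228) = 1.000
~q = 1 − 0.228 = 0.772
p /\ ~q = min(0.871, 0.772) = 0.772
~(p /\ ~q) = 1 − 0.772 = 0.228
(q (+) (~p (+) ((q /\ p) <-> (q /\ q)))) /\ ~(p /\ ~q) = min(1.000, 0.228) = 0.228

0.228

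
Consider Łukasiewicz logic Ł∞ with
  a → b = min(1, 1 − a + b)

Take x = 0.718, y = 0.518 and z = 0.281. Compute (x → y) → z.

0.481

x → y = min(1, 1 − 0.718 + 0.518) = min(1, 0.800) = 0.800
(x → y) → z = min(1, 1 − 0.800 + 0.281) = min(1, 0.481) = 0.481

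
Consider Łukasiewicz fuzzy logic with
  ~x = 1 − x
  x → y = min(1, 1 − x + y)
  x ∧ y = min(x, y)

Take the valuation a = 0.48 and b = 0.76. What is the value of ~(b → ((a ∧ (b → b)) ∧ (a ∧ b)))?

0.28

b → b = min(1, 1 − 0.76 + 0.76) = min(1, 1.00) = 1.00
a ∧ (b → b) = min(0.48, 1.00) = 0.48
a ∧ b = min(0.48, 0.76) = 0.48
(a ∧ (b → b)) ∧ (a ∧ b) = min(0.48, 0.48) = 0.48
b → ((a ∧ (b → b)) ∧ (a ∧ b)) = min(1, 1 − 0.76 + 0.48) = min(1, 0.72) = 0.72
~(b → ((a ∧ (b → b)) ∧ (a ∧ b))) = 1 − 0.72 = 0.28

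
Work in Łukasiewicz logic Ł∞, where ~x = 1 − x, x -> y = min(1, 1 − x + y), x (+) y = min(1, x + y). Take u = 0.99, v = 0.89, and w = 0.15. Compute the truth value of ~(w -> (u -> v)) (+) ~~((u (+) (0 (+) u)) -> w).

u -> v = min(1, 1 − 0.99 + 0.89) = min(1, 0.90) = 0.90
w -> (u -> v) = min(1, 1 − 0.15 + 0.90) = min(1, 1.75) = 1.00
~(w -> (u -> v)) = 1 − 1.00 = 0.00
0 (+) u = min(1, 0.00 + 0.99) = min(1, 0.99) = 0.99
u (+) (0 (+) u) = min(1, 0.99 + 0.99) = min(1, 1.98) = 1.00
(u (+) (0 (+) u)) -> w = min(1, 1 − 1.00 + 0.15) = min(1, 0.15) = 0.15
~((u (+) (0 (+) u)) -> w) = 1 − 0.15 = 0.85
~~((u (+) (0 (+) u)) -> w) = 1 − 0.85 = 0.15
~(w -> (u -> v)) (+) ~~((u (+) (0 (+) u)) -> w) = min(1, 0.00 + 0.15) = min(1, 0.15) = 0.15

0.15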